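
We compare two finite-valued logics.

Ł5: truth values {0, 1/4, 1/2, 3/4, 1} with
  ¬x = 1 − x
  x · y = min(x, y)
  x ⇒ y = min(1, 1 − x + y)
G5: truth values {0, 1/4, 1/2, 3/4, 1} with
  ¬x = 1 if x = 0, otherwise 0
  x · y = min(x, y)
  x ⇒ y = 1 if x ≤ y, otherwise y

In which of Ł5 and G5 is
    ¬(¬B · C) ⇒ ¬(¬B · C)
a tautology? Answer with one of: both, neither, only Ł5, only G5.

In Ł5: every assignment gives 1 — tautology.
In G5: every assignment gives 1 — tautology.

both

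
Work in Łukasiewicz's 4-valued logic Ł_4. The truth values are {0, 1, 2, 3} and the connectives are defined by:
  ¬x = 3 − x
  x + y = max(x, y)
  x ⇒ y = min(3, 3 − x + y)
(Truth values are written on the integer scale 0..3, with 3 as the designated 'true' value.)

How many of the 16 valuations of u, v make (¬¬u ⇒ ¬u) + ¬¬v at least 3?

u = 0, v = 0 ↦ 3  ≥
u = 0, v = 1 ↦ 3  ≥
u = 0, v = 2 ↦ 3  ≥
u = 0, v = 3 ↦ 3  ≥
u = 1, v = 0 ↦ 3  ≥
u = 1, v = 1 ↦ 3  ≥
u = 1, v = 2 ↦ 3  ≥
u = 1, v = 3 ↦ 3  ≥
u = 2, v = 0 ↦ 2  <
u = 2, v = 1 ↦ 2  <
u = 2, v = 2 ↦ 2  <
u = 2, v = 3 ↦ 3  ≥
u = 3, v = 0 ↦ 0  <
u = 3, v = 1 ↦ 1  <
u = 3, v = 2 ↦ 2  <
u = 3, v = 3 ↦ 3  ≥
So 10 of the 16 assignments meet the threshold.

10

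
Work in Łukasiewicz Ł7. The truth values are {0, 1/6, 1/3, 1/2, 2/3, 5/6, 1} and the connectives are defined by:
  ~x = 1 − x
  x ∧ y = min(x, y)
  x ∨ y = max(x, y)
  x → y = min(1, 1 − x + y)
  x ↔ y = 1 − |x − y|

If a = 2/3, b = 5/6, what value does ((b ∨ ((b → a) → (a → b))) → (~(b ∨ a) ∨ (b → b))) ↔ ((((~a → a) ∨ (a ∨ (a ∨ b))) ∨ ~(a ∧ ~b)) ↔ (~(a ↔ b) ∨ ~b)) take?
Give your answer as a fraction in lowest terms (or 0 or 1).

b → a = 5/6 → 2/3 = 5/6
a → b = 2/3 → 5/6 = 1
(b → a) → (a → b) = 5/6 → 1 = 1
b ∨ ((b → a) → (a → b)) = 5/6 ∨ 1 = 1
b ∨ a = 5/6 ∨ 2/3 = 5/6
~(b ∨ a) = ~5/6 = 1/6
b → b = 5/6 → 5/6 = 1
~(b ∨ a) ∨ (b → b) = 1/6 ∨ 1 = 1
(b ∨ ((b → a) → (a → b))) → (~(b ∨ a) ∨ (b → b)) = 1 → 1 = 1
~a = ~2/3 = 1/3
~a → a = 1/3 → 2/3 = 1
a ∨ b = 2/3 ∨ 5/6 = 5/6
a ∨ (a ∨ b) = 2/3 ∨ 5/6 = 5/6
(~a → a) ∨ (a ∨ (a ∨ b)) = 1 ∨ 5/6 = 1
~b = ~5/6 = 1/6
a ∧ ~b = 2/3 ∧ 1/6 = 1/6
~(a ∧ ~b) = ~1/6 = 5/6
((~a → a) ∨ (a ∨ (a ∨ b))) ∨ ~(a ∧ ~b) = 1 ∨ 5/6 = 1
a ↔ b = 2/3 ↔ 5/6 = 5/6
~(a ↔ b) = ~5/6 = 1/6
~b = ~5/6 = 1/6
~(a ↔ b) ∨ ~b = 1/6 ∨ 1/6 = 1/6
(((~a → a) ∨ (a ∨ (a ∨ b))) ∨ ~(a ∧ ~b)) ↔ (~(a ↔ b) ∨ ~b) = 1 ↔ 1/6 = 1/6
((b ∨ ((b → a) → (a → b))) → (~(b ∨ a) ∨ (b → b))) ↔ ((((~a → a) ∨ (a ∨ (a ∨ b))) ∨ ~(a ∧ ~b)) ↔ (~(a ↔ b) ∨ ~b)) = 1 ↔ 1/6 = 1/6

1/6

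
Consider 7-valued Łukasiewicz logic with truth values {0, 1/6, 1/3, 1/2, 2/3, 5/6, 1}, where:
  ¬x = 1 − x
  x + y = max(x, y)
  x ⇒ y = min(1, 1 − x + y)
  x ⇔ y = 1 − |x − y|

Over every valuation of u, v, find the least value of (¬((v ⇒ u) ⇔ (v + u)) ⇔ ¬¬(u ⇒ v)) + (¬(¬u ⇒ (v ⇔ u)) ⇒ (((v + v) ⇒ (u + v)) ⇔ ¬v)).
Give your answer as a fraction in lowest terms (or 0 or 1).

Take u = 0, v = 2/3:
v ⇒ u = 2/3 ⇒ 0 = 1/3
v + u = 2/3 + 0 = 2/3
(v ⇒ u) ⇔ (v + u) = 1/3 ⇔ 2/3 = 2/3
¬((v ⇒ u) ⇔ (v + u)) = ¬2/3 = 1/3
u ⇒ v = 0 ⇒ 2/3 = 1
¬(u ⇒ v) = ¬1 = 0
¬¬(u ⇒ v) = ¬0 = 1
¬((v ⇒ u) ⇔ (v + u)) ⇔ ¬¬(u ⇒ v) = 1/3 ⇔ 1 = 1/3
¬u = ¬0 = 1
v ⇔ u = 2/3 ⇔ 0 = 1/3
¬u ⇒ (v ⇔ u) = 1 ⇒ 1/3 = 1/3
¬(¬u ⇒ (v ⇔ u)) = ¬1/3 = 2/3
v + v = 2/3 + 2/3 = 2/3
u + v = 0 + 2/3 = 2/3
(v + v) ⇒ (u + v) = 2/3 ⇒ 2/3 = 1
¬v = ¬2/3 = 1/3
((v + v) ⇒ (u + v)) ⇔ ¬v = 1 ⇔ 1/3 = 1/3
¬(¬u ⇒ (v ⇔ u)) ⇒ (((v + v) ⇒ (u + v)) ⇔ ¬v) = 2/3 ⇒ 1/3 = 2/3
(¬((v ⇒ u) ⇔ (v + u)) ⇔ ¬¬(u ⇒ v)) + (¬(¬u ⇒ (v ⇔ u)) ⇒ (((v + v) ⇒ (u + v)) ⇔ ¬v)) = 1/3 + 2/3 = 2/3
No assignment yields a value below 2/3, so this is the minimum.

2/3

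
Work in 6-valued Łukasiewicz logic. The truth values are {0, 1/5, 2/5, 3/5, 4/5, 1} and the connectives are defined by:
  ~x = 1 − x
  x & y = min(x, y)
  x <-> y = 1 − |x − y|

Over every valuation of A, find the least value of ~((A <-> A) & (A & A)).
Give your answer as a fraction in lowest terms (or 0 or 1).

Take A = 1:
A <-> A = 1 <-> 1 = 1
A & A = 1 & 1 = 1
(A <-> A) & (A & A) = 1 & 1 = 1
~((A <-> A) & (A & A)) = ~1 = 0
No assignment yields a value below 0, so this is the minimum.

0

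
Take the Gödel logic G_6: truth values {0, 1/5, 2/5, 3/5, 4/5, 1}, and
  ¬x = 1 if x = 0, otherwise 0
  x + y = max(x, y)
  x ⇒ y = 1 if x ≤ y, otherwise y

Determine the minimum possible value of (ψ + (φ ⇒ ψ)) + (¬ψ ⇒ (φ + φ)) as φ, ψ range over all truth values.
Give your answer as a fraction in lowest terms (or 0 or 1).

Take φ = 1/5, ψ = 0:
φ ⇒ ψ = 1/5 ⇒ 0 = 0
ψ + (φ ⇒ ψ) = 0 + 0 = 0
¬ψ = ¬0 = 1
φ + φ = 1/5 + 1/5 = 1/5
¬ψ ⇒ (φ + φ) = 1 ⇒ 1/5 = 1/5
(ψ + (φ ⇒ ψ)) + (¬ψ ⇒ (φ + φ)) = 0 + 1/5 = 1/5
No assignment yields a value below 1/5, so this is the minimum.

1/5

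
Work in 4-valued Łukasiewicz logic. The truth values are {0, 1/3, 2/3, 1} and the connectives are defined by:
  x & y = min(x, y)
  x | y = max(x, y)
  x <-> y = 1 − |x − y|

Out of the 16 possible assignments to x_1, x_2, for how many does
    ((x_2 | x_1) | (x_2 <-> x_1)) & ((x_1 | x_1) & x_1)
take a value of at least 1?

4

x_1 = 0, x_2 = 0 ↦ 0  <
x_1 = 0, x_2 = 1/3 ↦ 0  <
x_1 = 0, x_2 = 2/3 ↦ 0  <
x_1 = 0, x_2 = 1 ↦ 0  <
x_1 = 1/3, x_2 = 0 ↦ 1/3  <
x_1 = 1/3, x_2 = 1/3 ↦ 1/3  <
x_1 = 1/3, x_2 = 2/3 ↦ 1/3  <
x_1 = 1/3, x_2 = 1 ↦ 1/3  <
x_1 = 2/3, x_2 = 0 ↦ 2/3  <
x_1 = 2/3, x_2 = 1/3 ↦ 2/3  <
x_1 = 2/3, x_2 = 2/3 ↦ 2/3  <
x_1 = 2/3, x_2 = 1 ↦ 2/3  <
x_1 = 1, x_2 = 0 ↦ 1  ≥
x_1 = 1, x_2 = 1/3 ↦ 1  ≥
x_1 = 1, x_2 = 2/3 ↦ 1  ≥
x_1 = 1, x_2 = 1 ↦ 1  ≥
So 4 of the 16 assignments meet the threshold.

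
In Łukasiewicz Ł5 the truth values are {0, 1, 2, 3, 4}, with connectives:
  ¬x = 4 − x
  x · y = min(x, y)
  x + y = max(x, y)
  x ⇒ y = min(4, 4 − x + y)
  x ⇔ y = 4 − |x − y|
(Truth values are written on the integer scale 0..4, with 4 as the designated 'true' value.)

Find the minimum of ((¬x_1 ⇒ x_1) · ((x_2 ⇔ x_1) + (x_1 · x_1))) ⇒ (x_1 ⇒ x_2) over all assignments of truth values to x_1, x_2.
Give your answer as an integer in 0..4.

0

Take x_1 = 4, x_2 = 0:
¬x_1 = ¬4 = 0
¬x_1 ⇒ x_1 = 0 ⇒ 4 = 4
x_2 ⇔ x_1 = 0 ⇔ 4 = 0
x_1 · x_1 = 4 · 4 = 4
(x_2 ⇔ x_1) + (x_1 · x_1) = 0 + 4 = 4
(¬x_1 ⇒ x_1) · ((x_2 ⇔ x_1) + (x_1 · x_1)) = 4 · 4 = 4
x_1 ⇒ x_2 = 4 ⇒ 0 = 0
((¬x_1 ⇒ x_1) · ((x_2 ⇔ x_1) + (x_1 · x_1))) ⇒ (x_1 ⇒ x_2) = 4 ⇒ 0 = 0
No assignment yields a value below 0, so this is the minimum.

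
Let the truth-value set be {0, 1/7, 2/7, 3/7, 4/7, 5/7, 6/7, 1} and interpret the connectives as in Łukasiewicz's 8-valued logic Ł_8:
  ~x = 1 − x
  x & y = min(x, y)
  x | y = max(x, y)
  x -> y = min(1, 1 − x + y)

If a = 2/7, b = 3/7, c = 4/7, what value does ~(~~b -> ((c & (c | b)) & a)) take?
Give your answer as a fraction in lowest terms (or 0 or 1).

~b = ~3/7 = 4/7
~~b = ~4/7 = 3/7
c | b = 4/7 | 3/7 = 4/7
c & (c | b) = 4/7 & 4/7 = 4/7
(c & (c | b)) & a = 4/7 & 2/7 = 2/7
~~b -> ((c & (c | b)) & a) = 3/7 -> 2/7 = 6/7
~(~~b -> ((c & (c | b)) & a)) = ~6/7 = 1/7

1/7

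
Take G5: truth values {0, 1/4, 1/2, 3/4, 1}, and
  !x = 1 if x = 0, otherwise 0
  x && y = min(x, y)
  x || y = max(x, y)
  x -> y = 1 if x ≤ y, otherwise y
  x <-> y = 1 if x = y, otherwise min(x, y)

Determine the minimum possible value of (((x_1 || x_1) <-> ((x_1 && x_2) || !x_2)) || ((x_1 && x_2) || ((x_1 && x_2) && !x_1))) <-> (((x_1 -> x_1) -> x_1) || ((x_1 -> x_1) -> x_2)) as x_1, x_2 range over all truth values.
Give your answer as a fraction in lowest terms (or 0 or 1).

Take x_1 = 0, x_2 = 1/4:
x_1 || x_1 = 0 || 0 = 0
x_1 && x_2 = 0 && 1/4 = 0
!x_2 = !1/4 = 0
(x_1 && x_2) || !x_2 = 0 || 0 = 0
(x_1 || x_1) <-> ((x_1 && x_2) || !x_2) = 0 <-> 0 = 1
x_1 && x_2 = 0 && 1/4 = 0
x_1 && x_2 = 0 && 1/4 = 0
!x_1 = !0 = 1
(x_1 && x_2) && !x_1 = 0 && 1 = 0
(x_1 && x_2) || ((x_1 && x_2) && !x_1) = 0 || 0 = 0
((x_1 || x_1) <-> ((x_1 && x_2) || !x_2)) || ((x_1 && x_2) || ((x_1 && x_2) && !x_1)) = 1 || 0 = 1
x_1 -> x_1 = 0 -> 0 = 1
(x_1 -> x_1) -> x_1 = 1 -> 0 = 0
x_1 -> x_1 = 0 -> 0 = 1
(x_1 -> x_1) -> x_2 = 1 -> 1/4 = 1/4
((x_1 -> x_1) -> x_1) || ((x_1 -> x_1) -> x_2) = 0 || 1/4 = 1/4
(((x_1 || x_1) <-> ((x_1 && x_2) || !x_2)) || ((x_1 && x_2) || ((x_1 && x_2) && !x_1))) <-> (((x_1 -> x_1) -> x_1) || ((x_1 -> x_1) -> x_2)) = 1 <-> 1/4 = 1/4
No assignment yields a value below 1/4, so this is the minimum.

1/4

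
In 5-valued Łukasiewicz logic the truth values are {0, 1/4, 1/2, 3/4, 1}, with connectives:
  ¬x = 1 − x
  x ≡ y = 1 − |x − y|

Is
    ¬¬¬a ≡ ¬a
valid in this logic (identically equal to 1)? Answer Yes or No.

a = 0 ↦ 1
a = 1/4 ↦ 1
a = 1/2 ↦ 1
a = 3/4 ↦ 1
a = 1 ↦ 1
Every assignment gives a value ≥ 1.

Yes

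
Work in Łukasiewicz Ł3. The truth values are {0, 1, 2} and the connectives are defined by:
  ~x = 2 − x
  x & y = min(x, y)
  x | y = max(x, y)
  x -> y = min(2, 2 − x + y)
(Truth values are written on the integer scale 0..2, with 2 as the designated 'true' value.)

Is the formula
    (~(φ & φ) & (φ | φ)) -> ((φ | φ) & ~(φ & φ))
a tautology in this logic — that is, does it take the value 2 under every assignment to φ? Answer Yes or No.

Yes

φ = 0 ↦ 2
φ = 1 ↦ 2
φ = 2 ↦ 2
Every assignment gives a value ≥ 2.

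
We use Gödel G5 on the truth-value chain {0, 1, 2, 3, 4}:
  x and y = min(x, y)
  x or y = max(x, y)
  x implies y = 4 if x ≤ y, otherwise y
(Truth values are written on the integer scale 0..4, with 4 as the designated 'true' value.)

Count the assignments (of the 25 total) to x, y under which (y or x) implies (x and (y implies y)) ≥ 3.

value 4: 15 assignments (counts)
value 3: 1 assignment (counts)
value 2: 2 assignments
value 1: 3 assignments
value 0: 4 assignments
So 16 of the 25 assignments meet the threshold.

16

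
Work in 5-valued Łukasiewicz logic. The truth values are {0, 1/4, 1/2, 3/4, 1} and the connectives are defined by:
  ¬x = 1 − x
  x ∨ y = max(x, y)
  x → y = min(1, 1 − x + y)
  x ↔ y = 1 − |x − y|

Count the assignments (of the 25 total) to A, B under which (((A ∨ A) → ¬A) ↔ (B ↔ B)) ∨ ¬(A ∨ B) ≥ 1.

15

value 1: 15 assignments (counts)
value 1/2: 5 assignments
value 0: 5 assignments
So 15 of the 25 assignments meet the threshold.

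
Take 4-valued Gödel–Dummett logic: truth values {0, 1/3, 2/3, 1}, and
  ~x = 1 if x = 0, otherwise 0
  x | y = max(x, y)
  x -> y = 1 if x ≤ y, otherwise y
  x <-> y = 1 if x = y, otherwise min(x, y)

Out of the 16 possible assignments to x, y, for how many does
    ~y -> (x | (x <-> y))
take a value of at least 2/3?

x = 0, y = 0 ↦ 1  ≥
x = 0, y = 1/3 ↦ 1  ≥
x = 0, y = 2/3 ↦ 1  ≥
x = 0, y = 1 ↦ 1  ≥
x = 1/3, y = 0 ↦ 1/3  <
x = 1/3, y = 1/3 ↦ 1  ≥
x = 1/3, y = 2/3 ↦ 1  ≥
x = 1/3, y = 1 ↦ 1  ≥
x = 2/3, y = 0 ↦ 2/3  ≥
x = 2/3, y = 1/3 ↦ 1  ≥
x = 2/3, y = 2/3 ↦ 1  ≥
x = 2/3, y = 1 ↦ 1  ≥
x = 1, y = 0 ↦ 1  ≥
x = 1, y = 1/3 ↦ 1  ≥
x = 1, y = 2/3 ↦ 1  ≥
x = 1, y = 1 ↦ 1  ≥
So 15 of the 16 assignments meet the threshold.

15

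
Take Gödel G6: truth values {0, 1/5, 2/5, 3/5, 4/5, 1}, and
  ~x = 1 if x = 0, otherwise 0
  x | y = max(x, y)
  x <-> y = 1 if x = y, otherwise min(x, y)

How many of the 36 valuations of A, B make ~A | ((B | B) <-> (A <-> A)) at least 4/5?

value 1: 11 assignments (counts)
value 4/5: 5 assignments (counts)
value 3/5: 5 assignments
value 2/5: 5 assignments
value 1/5: 5 assignments
value 0: 5 assignments
So 16 of the 36 assignments meet the threshold.

16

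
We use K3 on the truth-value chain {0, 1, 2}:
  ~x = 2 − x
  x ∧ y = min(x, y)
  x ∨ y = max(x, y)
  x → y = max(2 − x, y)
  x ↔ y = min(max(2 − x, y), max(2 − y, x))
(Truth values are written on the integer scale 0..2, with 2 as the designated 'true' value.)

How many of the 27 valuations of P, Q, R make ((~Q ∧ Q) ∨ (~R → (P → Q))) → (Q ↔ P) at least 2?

value 2: 7 assignments (counts)
value 1: 16 assignments
value 0: 4 assignments
So 7 of the 27 assignments meet the threshold.

7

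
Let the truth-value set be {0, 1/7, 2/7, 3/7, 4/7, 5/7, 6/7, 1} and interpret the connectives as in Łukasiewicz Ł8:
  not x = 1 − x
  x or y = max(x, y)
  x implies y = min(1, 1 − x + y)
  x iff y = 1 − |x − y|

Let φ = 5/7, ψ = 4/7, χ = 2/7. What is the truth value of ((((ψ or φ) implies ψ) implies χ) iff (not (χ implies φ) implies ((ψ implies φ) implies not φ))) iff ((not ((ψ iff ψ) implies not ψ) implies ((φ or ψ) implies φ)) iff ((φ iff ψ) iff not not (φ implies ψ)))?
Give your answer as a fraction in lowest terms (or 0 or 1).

ψ or φ = 4/7 or 5/7 = 5/7
(ψ or φ) implies ψ = 5/7 implies 4/7 = 6/7
((ψ or φ) implies ψ) implies χ = 6/7 implies 2/7 = 3/7
χ implies φ = 2/7 implies 5/7 = 1
not (χ implies φ) = not 1 = 0
ψ implies φ = 4/7 implies 5/7 = 1
not φ = not 5/7 = 2/7
(ψ implies φ) implies not φ = 1 implies 2/7 = 2/7
not (χ implies φ) implies ((ψ implies φ) implies not φ) = 0 implies 2/7 = 1
(((ψ or φ) implies ψ) implies χ) iff (not (χ implies φ) implies ((ψ implies φ) implies not φ)) = 3/7 iff 1 = 3/7
ψ iff ψ = 4/7 iff 4/7 = 1
not ψ = not 4/7 = 3/7
(ψ iff ψ) implies not ψ = 1 implies 3/7 = 3/7
not ((ψ iff ψ) implies not ψ) = not 3/7 = 4/7
φ or ψ = 5/7 or 4/7 = 5/7
(φ or ψ) implies φ = 5/7 implies 5/7 = 1
not ((ψ iff ψ) implies not ψ) implies ((φ or ψ) implies φ) = 4/7 implies 1 = 1
φ iff ψ = 5/7 iff 4/7 = 6/7
φ implies ψ = 5/7 implies 4/7 = 6/7
not (φ implies ψ) = not 6/7 = 1/7
not not (φ implies ψ) = not 1/7 = 6/7
(φ iff ψ) iff not not (φ implies ψ) = 6/7 iff 6/7 = 1
(not ((ψ iff ψ) implies not ψ) implies ((φ or ψ) implies φ)) iff ((φ iff ψ) iff not not (φ implies ψ)) = 1 iff 1 = 1
((((ψ or φ) implies ψ) implies χ) iff (not (χ implies φ) implies ((ψ implies φ) implies not φ))) iff ((not ((ψ iff ψ) implies not ψ) implies ((φ or ψ) implies φ)) iff ((φ iff ψ) iff not not (φ implies ψ))) = 3/7 iff 1 = 3/7

3/7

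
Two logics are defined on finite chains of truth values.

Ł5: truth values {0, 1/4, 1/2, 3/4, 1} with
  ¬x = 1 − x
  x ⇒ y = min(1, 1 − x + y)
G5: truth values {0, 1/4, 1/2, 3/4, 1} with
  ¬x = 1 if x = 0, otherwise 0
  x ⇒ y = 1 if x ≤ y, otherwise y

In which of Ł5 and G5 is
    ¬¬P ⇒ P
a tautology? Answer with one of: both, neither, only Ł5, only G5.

only Ł5

In Ł5: every assignment gives 1 — tautology.
In G5: at P = 1/4 the value is 1/4 — not a tautology.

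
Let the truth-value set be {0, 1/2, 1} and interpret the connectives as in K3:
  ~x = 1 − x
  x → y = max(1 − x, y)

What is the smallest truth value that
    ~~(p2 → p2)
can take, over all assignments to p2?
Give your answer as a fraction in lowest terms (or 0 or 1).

Take p2 = 1/2:
p2 → p2 = 1/2 → 1/2 = 1/2
~(p2 → p2) = ~1/2 = 1/2
~~(p2 → p2) = ~1/2 = 1/2
No assignment yields a value below 1/2, so this is the minimum.

1/2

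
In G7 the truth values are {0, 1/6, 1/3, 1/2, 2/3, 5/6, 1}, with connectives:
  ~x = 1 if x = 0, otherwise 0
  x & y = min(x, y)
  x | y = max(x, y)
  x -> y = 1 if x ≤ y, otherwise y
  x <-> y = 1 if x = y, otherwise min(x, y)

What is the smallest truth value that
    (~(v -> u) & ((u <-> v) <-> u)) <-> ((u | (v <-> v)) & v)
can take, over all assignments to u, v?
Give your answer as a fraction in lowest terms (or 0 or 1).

Take u = 1/6, v = 1/6:
v -> u = 1/6 -> 1/6 = 1
~(v -> u) = ~1 = 0
u <-> v = 1/6 <-> 1/6 = 1
(u <-> v) <-> u = 1 <-> 1/6 = 1/6
~(v -> u) & ((u <-> v) <-> u) = 0 & 1/6 = 0
v <-> v = 1/6 <-> 1/6 = 1
u | (v <-> v) = 1/6 | 1 = 1
(u | (v <-> v)) & v = 1 & 1/6 = 1/6
(~(v -> u) & ((u <-> v) <-> u)) <-> ((u | (v <-> v)) & v) = 0 <-> 1/6 = 0
No assignment yields a value below 0, so this is the minimum.

0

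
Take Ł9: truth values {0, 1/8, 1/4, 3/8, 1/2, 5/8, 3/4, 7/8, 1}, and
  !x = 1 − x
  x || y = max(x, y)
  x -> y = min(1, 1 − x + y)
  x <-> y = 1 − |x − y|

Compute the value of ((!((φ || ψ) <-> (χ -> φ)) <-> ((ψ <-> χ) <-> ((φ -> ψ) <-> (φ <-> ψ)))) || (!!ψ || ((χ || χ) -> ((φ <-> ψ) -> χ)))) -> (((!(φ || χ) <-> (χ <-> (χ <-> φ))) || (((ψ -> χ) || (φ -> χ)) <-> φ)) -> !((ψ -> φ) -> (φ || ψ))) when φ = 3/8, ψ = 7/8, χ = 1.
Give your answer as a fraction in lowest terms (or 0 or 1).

3/8

φ || ψ = 3/8 || 7/8 = 7/8
χ -> φ = 1 -> 3/8 = 3/8
(φ || ψ) <-> (χ -> φ) = 7/8 <-> 3/8 = 1/2
!((φ || ψ) <-> (χ -> φ)) = !1/2 = 1/2
ψ <-> χ = 7/8 <-> 1 = 7/8
φ -> ψ = 3/8 -> 7/8 = 1
φ <-> ψ = 3/8 <-> 7/8 = 1/2
(φ -> ψ) <-> (φ <-> ψ) = 1 <-> 1/2 = 1/2
(ψ <-> χ) <-> ((φ -> ψ) <-> (φ <-> ψ)) = 7/8 <-> 1/2 = 5/8
!((φ || ψ) <-> (χ -> φ)) <-> ((ψ <-> χ) <-> ((φ -> ψ) <-> (φ <-> ψ))) = 1/2 <-> 5/8 = 7/8
!ψ = !7/8 = 1/8
!!ψ = !1/8 = 7/8
χ || χ = 1 || 1 = 1
φ <-> ψ = 3/8 <-> 7/8 = 1/2
(φ <-> ψ) -> χ = 1/2 -> 1 = 1
(χ || χ) -> ((φ <-> ψ) -> χ) = 1 -> 1 = 1
!!ψ || ((χ || χ) -> ((φ <-> ψ) -> χ)) = 7/8 || 1 = 1
(!((φ || ψ) <-> (χ -> φ)) <-> ((ψ <-> χ) <-> ((φ -> ψ) <-> (φ <-> ψ)))) || (!!ψ || ((χ || χ) -> ((φ <-> ψ) -> χ))) = 7/8 || 1 = 1
φ || χ = 3/8 || 1 = 1
!(φ || χ) = !1 = 0
χ <-> φ = 1 <-> 3/8 = 3/8
χ <-> (χ <-> φ) = 1 <-> 3/8 = 3/8
!(φ || χ) <-> (χ <-> (χ <-> φ)) = 0 <-> 3/8 = 5/8
ψ -> χ = 7/8 -> 1 = 1
φ -> χ = 3/8 -> 1 = 1
(ψ -> χ) || (φ -> χ) = 1 || 1 = 1
((ψ -> χ) || (φ -> χ)) <-> φ = 1 <-> 3/8 = 3/8
(!(φ || χ) <-> (χ <-> (χ <-> φ))) || (((ψ -> χ) || (φ -> χ)) <-> φ) = 5/8 || 3/8 = 5/8
ψ -> φ = 7/8 -> 3/8 = 1/2
φ || ψ = 3/8 || 7/8 = 7/8
(ψ -> φ) -> (φ || ψ) = 1/2 -> 7/8 = 1
!((ψ -> φ) -> (φ || ψ)) = !1 = 0
((!(φ || χ) <-> (χ <-> (χ <-> φ))) || (((ψ -> χ) || (φ -> χ)) <-> φ)) -> !((ψ -> φ) -> (φ || ψ)) = 5/8 -> 0 = 3/8
((!((φ || ψ) <-> (χ -> φ)) <-> ((ψ <-> χ) <-> ((φ -> ψ) <-> (φ <-> ψ)))) || (!!ψ || ((χ || χ) -> ((φ <-> ψ) -> χ)))) -> (((!(φ || χ) <-> (χ <-> (χ <-> φ))) || (((ψ -> χ) || (φ -> χ)) <-> φ)) -> !((ψ -> φ) -> (φ || ψ))) = 1 -> 3/8 = 3/8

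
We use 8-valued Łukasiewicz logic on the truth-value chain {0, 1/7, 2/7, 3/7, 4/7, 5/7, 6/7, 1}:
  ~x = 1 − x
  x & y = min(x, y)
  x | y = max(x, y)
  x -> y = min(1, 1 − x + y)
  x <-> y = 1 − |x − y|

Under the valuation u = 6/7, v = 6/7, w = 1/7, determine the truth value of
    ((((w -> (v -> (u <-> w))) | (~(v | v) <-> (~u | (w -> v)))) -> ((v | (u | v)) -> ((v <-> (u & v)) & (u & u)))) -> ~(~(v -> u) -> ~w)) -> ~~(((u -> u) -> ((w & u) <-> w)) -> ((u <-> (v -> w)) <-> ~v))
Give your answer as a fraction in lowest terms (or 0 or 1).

u <-> w = 6/7 <-> 1/7 = 2/7
v -> (u <-> w) = 6/7 -> 2/7 = 3/7
w -> (v -> (u <-> w)) = 1/7 -> 3/7 = 1
v | v = 6/7 | 6/7 = 6/7
~(v | v) = ~6/7 = 1/7
~u = ~6/7 = 1/7
w -> v = 1/7 -> 6/7 = 1
~u | (w -> v) = 1/7 | 1 = 1
~(v | v) <-> (~u | (w -> v)) = 1/7 <-> 1 = 1/7
(w -> (v -> (u <-> w))) | (~(v | v) <-> (~u | (w -> v))) = 1 | 1/7 = 1
u | v = 6/7 | 6/7 = 6/7
v | (u | v) = 6/7 | 6/7 = 6/7
u & v = 6/7 & 6/7 = 6/7
v <-> (u & v) = 6/7 <-> 6/7 = 1
u & u = 6/7 & 6/7 = 6/7
(v <-> (u & v)) & (u & u) = 1 & 6/7 = 6/7
(v | (u | v)) -> ((v <-> (u & v)) & (u & u)) = 6/7 -> 6/7 = 1
((w -> (v -> (u <-> w))) | (~(v | v) <-> (~u | (w -> v)))) -> ((v | (u | v)) -> ((v <-> (u & v)) & (u & u))) = 1 -> 1 = 1
v -> u = 6/7 -> 6/7 = 1
~(v -> u) = ~1 = 0
~w = ~1/7 = 6/7
~(v -> u) -> ~w = 0 -> 6/7 = 1
~(~(v -> u) -> ~w) = ~1 = 0
(((w -> (v -> (u <-> w))) | (~(v | v) <-> (~u | (w -> v)))) -> ((v | (u | v)) -> ((v <-> (u & v)) & (u & u)))) -> ~(~(v -> u) -> ~w) = 1 -> 0 = 0
u -> u = 6/7 -> 6/7 = 1
w & u = 1/7 & 6/7 = 1/7
(w & u) <-> w = 1/7 <-> 1/7 = 1
(u -> u) -> ((w & u) <-> w) = 1 -> 1 = 1
v -> w = 6/7 -> 1/7 = 2/7
u <-> (v -> w) = 6/7 <-> 2/7 = 3/7
~v = ~6/7 = 1/7
(u <-> (v -> w)) <-> ~v = 3/7 <-> 1/7 = 5/7
((u -> u) -> ((w & u) <-> w)) -> ((u <-> (v -> w)) <-> ~v) = 1 -> 5/7 = 5/7
~(((u -> u) -> ((w & u) <-> w)) -> ((u <-> (v -> w)) <-> ~v)) = ~5/7 = 2/7
~~(((u -> u) -> ((w & u) <-> w)) -> ((u <-> (v -> w)) <-> ~v)) = ~2/7 = 5/7
((((w -> (v -> (u <-> w))) | (~(v | v) <-> (~u | (w -> v)))) -> ((v | (u | v)) -> ((v <-> (u & v)) & (u & u)))) -> ~(~(v -> u) -> ~w)) -> ~~(((u -> u) -> ((w & u) <-> w)) -> ((u <-> (v -> w)) <-> ~v)) = 0 -> 5/7 = 1

1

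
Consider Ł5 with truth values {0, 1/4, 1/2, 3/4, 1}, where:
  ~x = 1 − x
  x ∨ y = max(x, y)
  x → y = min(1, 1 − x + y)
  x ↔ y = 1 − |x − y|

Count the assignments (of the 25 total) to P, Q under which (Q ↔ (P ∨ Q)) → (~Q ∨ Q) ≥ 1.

value 1: 15 assignments (counts)
value 3/4: 7 assignments
value 1/2: 3 assignments
So 15 of the 25 assignments meet the threshold.

15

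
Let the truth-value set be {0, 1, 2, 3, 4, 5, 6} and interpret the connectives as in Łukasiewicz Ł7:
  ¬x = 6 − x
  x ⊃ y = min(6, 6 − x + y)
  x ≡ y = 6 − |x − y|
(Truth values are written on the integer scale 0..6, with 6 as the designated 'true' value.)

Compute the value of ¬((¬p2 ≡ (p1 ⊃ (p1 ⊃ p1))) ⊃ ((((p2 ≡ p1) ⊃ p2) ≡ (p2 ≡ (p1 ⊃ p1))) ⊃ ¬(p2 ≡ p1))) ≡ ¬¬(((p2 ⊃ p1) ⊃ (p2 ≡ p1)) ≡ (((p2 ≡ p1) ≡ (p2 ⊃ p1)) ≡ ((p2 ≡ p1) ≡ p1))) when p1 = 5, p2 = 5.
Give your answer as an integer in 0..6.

¬p2 = ¬5 = 1
p1 ⊃ p1 = 5 ⊃ 5 = 6
p1 ⊃ (p1 ⊃ p1) = 5 ⊃ 6 = 6
¬p2 ≡ (p1 ⊃ (p1 ⊃ p1)) = 1 ≡ 6 = 1
p2 ≡ p1 = 5 ≡ 5 = 6
(p2 ≡ p1) ⊃ p2 = 6 ⊃ 5 = 5
p1 ⊃ p1 = 5 ⊃ 5 = 6
p2 ≡ (p1 ⊃ p1) = 5 ≡ 6 = 5
((p2 ≡ p1) ⊃ p2) ≡ (p2 ≡ (p1 ⊃ p1)) = 5 ≡ 5 = 6
p2 ≡ p1 = 5 ≡ 5 = 6
¬(p2 ≡ p1) = ¬6 = 0
(((p2 ≡ p1) ⊃ p2) ≡ (p2 ≡ (p1 ⊃ p1))) ⊃ ¬(p2 ≡ p1) = 6 ⊃ 0 = 0
(¬p2 ≡ (p1 ⊃ (p1 ⊃ p1))) ⊃ ((((p2 ≡ p1) ⊃ p2) ≡ (p2 ≡ (p1 ⊃ p1))) ⊃ ¬(p2 ≡ p1)) = 1 ⊃ 0 = 5
¬((¬p2 ≡ (p1 ⊃ (p1 ⊃ p1))) ⊃ ((((p2 ≡ p1) ⊃ p2) ≡ (p2 ≡ (p1 ⊃ p1))) ⊃ ¬(p2 ≡ p1))) = ¬5 = 1
p2 ⊃ p1 = 5 ⊃ 5 = 6
p2 ≡ p1 = 5 ≡ 5 = 6
(p2 ⊃ p1) ⊃ (p2 ≡ p1) = 6 ⊃ 6 = 6
p2 ≡ p1 = 5 ≡ 5 = 6
p2 ⊃ p1 = 5 ⊃ 5 = 6
(p2 ≡ p1) ≡ (p2 ⊃ p1) = 6 ≡ 6 = 6
p2 ≡ p1 = 5 ≡ 5 = 6
(p2 ≡ p1) ≡ p1 = 6 ≡ 5 = 5
((p2 ≡ p1) ≡ (p2 ⊃ p1)) ≡ ((p2 ≡ p1) ≡ p1) = 6 ≡ 5 = 5
((p2 ⊃ p1) ⊃ (p2 ≡ p1)) ≡ (((p2 ≡ p1) ≡ (p2 ⊃ p1)) ≡ ((p2 ≡ p1) ≡ p1)) = 6 ≡ 5 = 5
¬(((p2 ⊃ p1) ⊃ (p2 ≡ p1)) ≡ (((p2 ≡ p1) ≡ (p2 ⊃ p1)) ≡ ((p2 ≡ p1) ≡ p1))) = ¬5 = 1
¬¬(((p2 ⊃ p1) ⊃ (p2 ≡ p1)) ≡ (((p2 ≡ p1) ≡ (p2 ⊃ p1)) ≡ ((p2 ≡ p1) ≡ p1))) = ¬1 = 5
¬((¬p2 ≡ (p1 ⊃ (p1 ⊃ p1))) ⊃ ((((p2 ≡ p1) ⊃ p2) ≡ (p2 ≡ (p1 ⊃ p1))) ⊃ ¬(p2 ≡ p1))) ≡ ¬¬(((p2 ⊃ p1) ⊃ (p2 ≡ p1)) ≡ (((p2 ≡ p1) ≡ (p2 ⊃ p1)) ≡ ((p2 ≡ p1) ≡ p1))) = 1 ≡ 5 = 2

2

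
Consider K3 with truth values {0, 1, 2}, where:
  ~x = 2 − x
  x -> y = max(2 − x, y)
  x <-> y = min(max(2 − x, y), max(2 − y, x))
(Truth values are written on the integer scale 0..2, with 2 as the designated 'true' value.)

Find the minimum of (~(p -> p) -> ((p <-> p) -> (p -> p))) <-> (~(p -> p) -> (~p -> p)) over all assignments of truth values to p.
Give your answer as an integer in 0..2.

Take p = 1:
p -> p = 1 -> 1 = 1
~(p -> p) = ~1 = 1
p <-> p = 1 <-> 1 = 1
p -> p = 1 -> 1 = 1
(p <-> p) -> (p -> p) = 1 -> 1 = 1
~(p -> p) -> ((p <-> p) -> (p -> p)) = 1 -> 1 = 1
p -> p = 1 -> 1 = 1
~(p -> p) = ~1 = 1
~p = ~1 = 1
~p -> p = 1 -> 1 = 1
~(p -> p) -> (~p -> p) = 1 -> 1 = 1
(~(p -> p) -> ((p <-> p) -> (p -> p))) <-> (~(p -> p) -> (~p -> p)) = 1 <-> 1 = 1
No assignment yields a value below 1, so this is the minimum.

1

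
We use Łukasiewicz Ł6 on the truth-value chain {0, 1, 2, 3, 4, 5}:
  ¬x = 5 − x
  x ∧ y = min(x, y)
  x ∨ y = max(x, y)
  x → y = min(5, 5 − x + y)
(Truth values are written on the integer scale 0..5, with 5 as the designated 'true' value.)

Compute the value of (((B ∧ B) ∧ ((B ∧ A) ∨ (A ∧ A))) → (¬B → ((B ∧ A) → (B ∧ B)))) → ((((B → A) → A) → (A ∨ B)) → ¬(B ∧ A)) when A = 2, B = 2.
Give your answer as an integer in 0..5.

3

B ∧ B = 2 ∧ 2 = 2
B ∧ A = 2 ∧ 2 = 2
A ∧ A = 2 ∧ 2 = 2
(B ∧ A) ∨ (A ∧ A) = 2 ∨ 2 = 2
(B ∧ B) ∧ ((B ∧ A) ∨ (A ∧ A)) = 2 ∧ 2 = 2
¬B = ¬2 = 3
B ∧ A = 2 ∧ 2 = 2
B ∧ B = 2 ∧ 2 = 2
(B ∧ A) → (B ∧ B) = 2 → 2 = 5
¬B → ((B ∧ A) → (B ∧ B)) = 3 → 5 = 5
((B ∧ B) ∧ ((B ∧ A) ∨ (A ∧ A))) → (¬B → ((B ∧ A) → (B ∧ B))) = 2 → 5 = 5
B → A = 2 → 2 = 5
(B → A) → A = 5 → 2 = 2
A ∨ B = 2 ∨ 2 = 2
((B → A) → A) → (A ∨ B) = 2 → 2 = 5
B ∧ A = 2 ∧ 2 = 2
¬(B ∧ A) = ¬2 = 3
(((B → A) → A) → (A ∨ B)) → ¬(B ∧ A) = 5 → 3 = 3
(((B ∧ B) ∧ ((B ∧ A) ∨ (A ∧ A))) → (¬B → ((B ∧ A) → (B ∧ B)))) → ((((B → A) → A) → (A ∨ B)) → ¬(B ∧ A)) = 5 → 3 = 3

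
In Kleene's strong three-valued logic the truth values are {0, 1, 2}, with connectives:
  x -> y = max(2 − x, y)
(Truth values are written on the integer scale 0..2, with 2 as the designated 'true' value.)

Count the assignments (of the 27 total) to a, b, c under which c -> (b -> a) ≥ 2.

value 2: 19 assignments (counts)
value 1: 7 assignments
value 0: 1 assignment
So 19 of the 27 assignments meet the threshold.

19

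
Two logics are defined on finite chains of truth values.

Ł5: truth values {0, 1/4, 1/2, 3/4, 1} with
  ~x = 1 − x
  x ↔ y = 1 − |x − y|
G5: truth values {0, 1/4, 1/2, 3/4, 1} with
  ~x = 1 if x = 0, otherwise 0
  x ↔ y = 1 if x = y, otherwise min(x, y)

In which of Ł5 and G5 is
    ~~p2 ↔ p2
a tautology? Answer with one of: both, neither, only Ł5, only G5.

In Ł5: every assignment gives 1 — tautology.
In G5: at p2 = 1/4 the value is 1/4 — not a tautology.

only Ł5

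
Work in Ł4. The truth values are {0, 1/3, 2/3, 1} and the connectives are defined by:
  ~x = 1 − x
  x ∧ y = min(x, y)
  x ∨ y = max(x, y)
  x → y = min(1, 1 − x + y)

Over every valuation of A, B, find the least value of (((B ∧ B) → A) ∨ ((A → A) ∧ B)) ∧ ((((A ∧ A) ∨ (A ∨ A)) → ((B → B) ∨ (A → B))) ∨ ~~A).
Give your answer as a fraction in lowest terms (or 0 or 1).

2/3

Take A = 0, B = 1/3:
B ∧ B = 1/3 ∧ 1/3 = 1/3
(B ∧ B) → A = 1/3 → 0 = 2/3
A → A = 0 → 0 = 1
(A → A) ∧ B = 1 ∧ 1/3 = 1/3
((B ∧ B) → A) ∨ ((A → A) ∧ B) = 2/3 ∨ 1/3 = 2/3
A ∧ A = 0 ∧ 0 = 0
A ∨ A = 0 ∨ 0 = 0
(A ∧ A) ∨ (A ∨ A) = 0 ∨ 0 = 0
B → B = 1/3 → 1/3 = 1
A → B = 0 → 1/3 = 1
(B → B) ∨ (A → B) = 1 ∨ 1 = 1
((A ∧ A) ∨ (A ∨ A)) → ((B → B) ∨ (A → B)) = 0 → 1 = 1
~A = ~0 = 1
~~A = ~1 = 0
(((A ∧ A) ∨ (A ∨ A)) → ((B → B) ∨ (A → B))) ∨ ~~A = 1 ∨ 0 = 1
(((B ∧ B) → A) ∨ ((A → A) ∧ B)) ∧ ((((A ∧ A) ∨ (A ∨ A)) → ((B → B) ∨ (A → B))) ∨ ~~A) = 2/3 ∧ 1 = 2/3
No assignment yields a value below 2/3, so this is the minimum.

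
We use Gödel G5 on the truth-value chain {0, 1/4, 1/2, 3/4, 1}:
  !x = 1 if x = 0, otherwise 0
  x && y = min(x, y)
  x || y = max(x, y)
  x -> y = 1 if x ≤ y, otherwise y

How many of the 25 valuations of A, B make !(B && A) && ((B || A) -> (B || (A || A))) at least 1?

value 1: 9 assignments (counts)
value 0: 16 assignments
So 9 of the 25 assignments meet the threshold.

9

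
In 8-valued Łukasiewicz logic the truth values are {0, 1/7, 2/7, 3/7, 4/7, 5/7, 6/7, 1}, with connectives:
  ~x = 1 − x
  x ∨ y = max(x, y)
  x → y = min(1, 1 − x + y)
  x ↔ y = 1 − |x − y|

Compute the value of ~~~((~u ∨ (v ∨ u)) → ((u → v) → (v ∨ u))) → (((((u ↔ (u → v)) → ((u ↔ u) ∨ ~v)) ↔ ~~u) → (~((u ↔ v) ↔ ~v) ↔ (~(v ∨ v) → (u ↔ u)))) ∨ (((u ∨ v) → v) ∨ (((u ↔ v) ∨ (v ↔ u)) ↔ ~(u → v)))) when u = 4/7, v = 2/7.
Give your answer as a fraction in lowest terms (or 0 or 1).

~u = ~4/7 = 3/7
v ∨ u = 2/7 ∨ 4/7 = 4/7
~u ∨ (v ∨ u) = 3/7 ∨ 4/7 = 4/7
u → v = 4/7 → 2/7 = 5/7
v ∨ u = 2/7 ∨ 4/7 = 4/7
(u → v) → (v ∨ u) = 5/7 → 4/7 = 6/7
(~u ∨ (v ∨ u)) → ((u → v) → (v ∨ u)) = 4/7 → 6/7 = 1
~((~u ∨ (v ∨ u)) → ((u → v) → (v ∨ u))) = ~1 = 0
~~((~u ∨ (v ∨ u)) → ((u → v) → (v ∨ u))) = ~0 = 1
~~~((~u ∨ (v ∨ u)) → ((u → v) → (v ∨ u))) = ~1 = 0
u → v = 4/7 → 2/7 = 5/7
u ↔ (u → v) = 4/7 ↔ 5/7 = 6/7
u ↔ u = 4/7 ↔ 4/7 = 1
~v = ~2/7 = 5/7
(u ↔ u) ∨ ~v = 1 ∨ 5/7 = 1
(u ↔ (u → v)) → ((u ↔ u) ∨ ~v) = 6/7 → 1 = 1
~u = ~4/7 = 3/7
~~u = ~3/7 = 4/7
((u ↔ (u → v)) → ((u ↔ u) ∨ ~v)) ↔ ~~u = 1 ↔ 4/7 = 4/7
u ↔ v = 4/7 ↔ 2/7 = 5/7
~v = ~2/7 = 5/7
(u ↔ v) ↔ ~v = 5/7 ↔ 5/7 = 1
~((u ↔ v) ↔ ~v) = ~1 = 0
v ∨ v = 2/7 ∨ 2/7 = 2/7
~(v ∨ v) = ~2/7 = 5/7
u ↔ u = 4/7 ↔ 4/7 = 1
~(v ∨ v) → (u ↔ u) = 5/7 → 1 = 1
~((u ↔ v) ↔ ~v) ↔ (~(v ∨ v) → (u ↔ u)) = 0 ↔ 1 = 0
(((u ↔ (u → v)) → ((u ↔ u) ∨ ~v)) ↔ ~~u) → (~((u ↔ v) ↔ ~v) ↔ (~(v ∨ v) → (u ↔ u))) = 4/7 → 0 = 3/7
u ∨ v = 4/7 ∨ 2/7 = 4/7
(u ∨ v) → v = 4/7 → 2/7 = 5/7
u ↔ v = 4/7 ↔ 2/7 = 5/7
v ↔ u = 2/7 ↔ 4/7 = 5/7
(u ↔ v) ∨ (v ↔ u) = 5/7 ∨ 5/7 = 5/7
u → v = 4/7 → 2/7 = 5/7
~(u → v) = ~5/7 = 2/7
((u ↔ v) ∨ (v ↔ u)) ↔ ~(u → v) = 5/7 ↔ 2/7 = 4/7
((u ∨ v) → v) ∨ (((u ↔ v) ∨ (v ↔ u)) ↔ ~(u → v)) = 5/7 ∨ 4/7 = 5/7
((((u ↔ (u → v)) → ((u ↔ u) ∨ ~v)) ↔ ~~u) → (~((u ↔ v) ↔ ~v) ↔ (~(v ∨ v) → (u ↔ u)))) ∨ (((u ∨ v) → v) ∨ (((u ↔ v) ∨ (v ↔ u)) ↔ ~(u → v))) = 3/7 ∨ 5/7 = 5/7
~~~((~u ∨ (v ∨ u)) → ((u → v) → (v ∨ u))) → (((((u ↔ (u → v)) → ((u ↔ u) ∨ ~v)) ↔ ~~u) → (~((u ↔ v) ↔ ~v) ↔ (~(v ∨ v) → (u ↔ u)))) ∨ (((u ∨ v) → v) ∨ (((u ↔ v) ∨ (v ↔ u)) ↔ ~(u → v)))) = 0 → 5/7 = 1

1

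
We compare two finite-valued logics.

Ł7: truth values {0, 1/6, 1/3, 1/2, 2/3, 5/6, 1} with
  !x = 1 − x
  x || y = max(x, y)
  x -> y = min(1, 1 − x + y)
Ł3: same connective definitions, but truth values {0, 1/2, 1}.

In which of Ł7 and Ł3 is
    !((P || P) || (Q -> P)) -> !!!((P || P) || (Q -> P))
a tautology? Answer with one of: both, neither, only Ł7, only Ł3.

In Ł7: every assignment gives 1 — tautology.
In Ł3: every assignment gives 1 — tautology.

both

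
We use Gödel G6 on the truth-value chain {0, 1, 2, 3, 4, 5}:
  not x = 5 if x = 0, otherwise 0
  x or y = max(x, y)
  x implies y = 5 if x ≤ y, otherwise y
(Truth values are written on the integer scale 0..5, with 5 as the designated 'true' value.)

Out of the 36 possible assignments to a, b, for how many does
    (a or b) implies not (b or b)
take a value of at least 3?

value 5: 6 assignments (counts)
value 0: 30 assignments
So 6 of the 36 assignments meet the threshold.

6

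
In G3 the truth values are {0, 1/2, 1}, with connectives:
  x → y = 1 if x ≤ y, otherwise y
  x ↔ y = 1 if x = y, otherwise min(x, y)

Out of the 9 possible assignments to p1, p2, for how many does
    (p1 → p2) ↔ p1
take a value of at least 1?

1

p1 = 0, p2 = 0 ↦ 0  <
p1 = 0, p2 = 1/2 ↦ 0  <
p1 = 0, p2 = 1 ↦ 0  <
p1 = 1/2, p2 = 0 ↦ 0  <
p1 = 1/2, p2 = 1/2 ↦ 1/2  <
p1 = 1/2, p2 = 1 ↦ 1/2  <
p1 = 1, p2 = 0 ↦ 0  <
p1 = 1, p2 = 1/2 ↦ 1/2  <
p1 = 1, p2 = 1 ↦ 1  ≥
So 1 of the 9 assignments meets the threshold.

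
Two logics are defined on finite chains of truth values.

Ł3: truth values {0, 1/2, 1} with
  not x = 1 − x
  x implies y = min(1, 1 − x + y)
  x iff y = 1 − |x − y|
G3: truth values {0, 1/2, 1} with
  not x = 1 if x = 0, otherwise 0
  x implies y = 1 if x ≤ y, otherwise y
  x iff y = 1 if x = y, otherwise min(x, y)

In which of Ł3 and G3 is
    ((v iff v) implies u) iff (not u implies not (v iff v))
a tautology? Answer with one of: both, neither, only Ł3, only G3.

only Ł3

In Ł3: every assignment gives 1 — tautology.
In G3: at u = 1/2, v = 0 the value is 1/2 — not a tautology.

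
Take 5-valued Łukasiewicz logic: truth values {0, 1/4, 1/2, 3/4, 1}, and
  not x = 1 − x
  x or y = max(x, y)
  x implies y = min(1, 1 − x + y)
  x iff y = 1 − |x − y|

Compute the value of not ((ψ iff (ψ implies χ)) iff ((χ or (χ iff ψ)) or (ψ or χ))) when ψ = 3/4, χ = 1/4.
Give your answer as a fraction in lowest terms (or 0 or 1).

0

ψ implies χ = 3/4 implies 1/4 = 1/2
ψ iff (ψ implies χ) = 3/4 iff 1/2 = 3/4
χ iff ψ = 1/4 iff 3/4 = 1/2
χ or (χ iff ψ) = 1/4 or 1/2 = 1/2
ψ or χ = 3/4 or 1/4 = 3/4
(χ or (χ iff ψ)) or (ψ or χ) = 1/2 or 3/4 = 3/4
(ψ iff (ψ implies χ)) iff ((χ or (χ iff ψ)) or (ψ or χ)) = 3/4 iff 3/4 = 1
not ((ψ iff (ψ implies χ)) iff ((χ or (χ iff ψ)) or (ψ or χ))) = not 1 = 0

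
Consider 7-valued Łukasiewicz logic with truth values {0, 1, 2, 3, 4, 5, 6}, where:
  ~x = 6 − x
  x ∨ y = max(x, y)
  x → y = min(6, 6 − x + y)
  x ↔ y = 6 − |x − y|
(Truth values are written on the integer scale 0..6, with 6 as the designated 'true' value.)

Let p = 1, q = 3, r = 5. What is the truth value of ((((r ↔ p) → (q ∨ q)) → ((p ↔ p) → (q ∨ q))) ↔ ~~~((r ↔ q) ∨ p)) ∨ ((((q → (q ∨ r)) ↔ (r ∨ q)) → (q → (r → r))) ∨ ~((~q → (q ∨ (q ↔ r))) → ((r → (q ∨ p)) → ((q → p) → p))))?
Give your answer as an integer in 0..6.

6

r ↔ p = 5 ↔ 1 = 2
q ∨ q = 3 ∨ 3 = 3
(r ↔ p) → (q ∨ q) = 2 → 3 = 6
p ↔ p = 1 ↔ 1 = 6
q ∨ q = 3 ∨ 3 = 3
(p ↔ p) → (q ∨ q) = 6 → 3 = 3
((r ↔ p) → (q ∨ q)) → ((p ↔ p) → (q ∨ q)) = 6 → 3 = 3
r ↔ q = 5 ↔ 3 = 4
(r ↔ q) ∨ p = 4 ∨ 1 = 4
~((r ↔ q) ∨ p) = ~4 = 2
~~((r ↔ q) ∨ p) = ~2 = 4
~~~((r ↔ q) ∨ p) = ~4 = 2
(((r ↔ p) → (q ∨ q)) → ((p ↔ p) → (q ∨ q))) ↔ ~~~((r ↔ q) ∨ p) = 3 ↔ 2 = 5
q ∨ r = 3 ∨ 5 = 5
q → (q ∨ r) = 3 → 5 = 6
r ∨ q = 5 ∨ 3 = 5
(q → (q ∨ r)) ↔ (r ∨ q) = 6 ↔ 5 = 5
r → r = 5 → 5 = 6
q → (r → r) = 3 → 6 = 6
((q → (q ∨ r)) ↔ (r ∨ q)) → (q → (r → r)) = 5 → 6 = 6
~q = ~3 = 3
q ↔ r = 3 ↔ 5 = 4
q ∨ (q ↔ r) = 3 ∨ 4 = 4
~q → (q ∨ (q ↔ r)) = 3 → 4 = 6
q ∨ p = 3 ∨ 1 = 3
r → (q ∨ p) = 5 → 3 = 4
q → p = 3 → 1 = 4
(q → p) → p = 4 → 1 = 3
(r → (q ∨ p)) → ((q → p) → p) = 4 → 3 = 5
(~q → (q ∨ (q ↔ r))) → ((r → (q ∨ p)) → ((q → p) → p)) = 6 → 5 = 5
~((~q → (q ∨ (q ↔ r))) → ((r → (q ∨ p)) → ((q → p) → p))) = ~5 = 1
(((q → (q ∨ r)) ↔ (r ∨ q)) → (q → (r → r))) ∨ ~((~q → (q ∨ (q ↔ r))) → ((r → (q ∨ p)) → ((q → p) → p))) = 6 ∨ 1 = 6
((((r ↔ p) → (q ∨ q)) → ((p ↔ p) → (q ∨ q))) ↔ ~~~((r ↔ q) ∨ p)) ∨ ((((q → (q ∨ r)) ↔ (r ∨ q)) → (q → (r → r))) ∨ ~((~q → (q ∨ (q ↔ r))) → ((r → (q ∨ p)) → ((q → p) → p)))) = 5 ∨ 6 = 6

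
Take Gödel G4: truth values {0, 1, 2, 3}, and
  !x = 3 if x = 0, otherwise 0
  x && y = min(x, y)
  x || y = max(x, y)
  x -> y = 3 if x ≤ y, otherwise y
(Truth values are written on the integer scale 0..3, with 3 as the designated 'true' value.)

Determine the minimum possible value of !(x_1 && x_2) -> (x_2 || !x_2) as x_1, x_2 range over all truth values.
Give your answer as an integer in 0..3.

1

Take x_1 = 0, x_2 = 1:
x_1 && x_2 = 0 && 1 = 0
!(x_1 && x_2) = !0 = 3
!x_2 = !1 = 0
x_2 || !x_2 = 1 || 0 = 1
!(x_1 && x_2) -> (x_2 || !x_2) = 3 -> 1 = 1
No assignment yields a value below 1, so this is the minimum.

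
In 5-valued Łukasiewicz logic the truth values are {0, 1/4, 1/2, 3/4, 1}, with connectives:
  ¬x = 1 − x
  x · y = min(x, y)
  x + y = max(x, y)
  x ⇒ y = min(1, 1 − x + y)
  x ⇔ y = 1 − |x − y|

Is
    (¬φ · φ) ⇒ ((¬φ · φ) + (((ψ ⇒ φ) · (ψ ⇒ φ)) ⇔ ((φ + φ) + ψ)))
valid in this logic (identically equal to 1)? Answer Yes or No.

At φ = 1/4, ψ = 0, for instance:
¬φ = ¬1/4 = 3/4
¬φ · φ = 3/4 · 1/4 = 1/4
ψ ⇒ φ = 0 ⇒ 1/4 = 1
ψ ⇒ φ = 0 ⇒ 1/4 = 1
(ψ ⇒ φ) · (ψ ⇒ φ) = 1 · 1 = 1
φ + φ = 1/4 + 1/4 = 1/4
(φ + φ) + ψ = 1/4 + 0 = 1/4
((ψ ⇒ φ) · (ψ ⇒ φ)) ⇔ ((φ + φ) + ψ) = 1 ⇔ 1/4 = 1/4
(¬φ · φ) + (((ψ ⇒ φ) · (ψ ⇒ φ)) ⇔ ((φ + φ) + ψ)) = 1/4 + 1/4 = 1/4
(¬φ · φ) ⇒ ((¬φ · φ) + (((ψ ⇒ φ) · (ψ ⇒ φ)) ⇔ ((φ + φ) + ψ))) = 1/4 ⇒ 1/4 = 1
and checking the remaining 24 assignments likewise gives ≥ 1 in every case.

Yes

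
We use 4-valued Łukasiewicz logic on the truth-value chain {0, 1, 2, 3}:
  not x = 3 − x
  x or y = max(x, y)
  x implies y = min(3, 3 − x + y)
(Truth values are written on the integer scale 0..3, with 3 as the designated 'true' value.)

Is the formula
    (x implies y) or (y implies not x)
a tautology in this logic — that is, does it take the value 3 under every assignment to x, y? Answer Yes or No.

Counterexample: take x = 3, y = 1.
x implies y = 3 implies 1 = 1
not x = not 3 = 0
y implies not x = 1 implies 0 = 2
(x implies y) or (y implies not x) = 1 or 2 = 2
This gives 2 ≠ 3.

No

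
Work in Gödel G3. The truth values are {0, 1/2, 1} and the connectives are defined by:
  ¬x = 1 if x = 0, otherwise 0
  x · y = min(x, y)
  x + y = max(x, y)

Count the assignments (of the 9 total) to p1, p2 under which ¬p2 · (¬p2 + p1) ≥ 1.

3

p1 = 0, p2 = 0 ↦ 1  ≥
p1 = 0, p2 = 1/2 ↦ 0  <
p1 = 0, p2 = 1 ↦ 0  <
p1 = 1/2, p2 = 0 ↦ 1  ≥
p1 = 1/2, p2 = 1/2 ↦ 0  <
p1 = 1/2, p2 = 1 ↦ 0  <
p1 = 1, p2 = 0 ↦ 1  ≥
p1 = 1, p2 = 1/2 ↦ 0  <
p1 = 1, p2 = 1 ↦ 0  <
So 3 of the 9 assignments meet the threshold.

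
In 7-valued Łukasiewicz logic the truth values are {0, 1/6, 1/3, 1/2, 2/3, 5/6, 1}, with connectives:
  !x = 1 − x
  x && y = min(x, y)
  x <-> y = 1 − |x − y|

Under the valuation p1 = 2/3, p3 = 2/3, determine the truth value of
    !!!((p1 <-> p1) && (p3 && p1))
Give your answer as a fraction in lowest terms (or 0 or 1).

1/3

p1 <-> p1 = 2/3 <-> 2/3 = 1
p3 && p1 = 2/3 && 2/3 = 2/3
(p1 <-> p1) && (p3 && p1) = 1 && 2/3 = 2/3
!((p1 <-> p1) && (p3 && p1)) = !2/3 = 1/3
!!((p1 <-> p1) && (p3 && p1)) = !1/3 = 2/3
!!!((p1 <-> p1) && (p3 && p1)) = !2/3 = 1/3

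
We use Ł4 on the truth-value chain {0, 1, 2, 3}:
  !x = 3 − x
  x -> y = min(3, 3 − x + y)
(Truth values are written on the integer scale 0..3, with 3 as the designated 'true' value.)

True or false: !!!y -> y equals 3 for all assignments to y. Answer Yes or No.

Counterexample: take y = 0.
!y = !0 = 3
!!y = !3 = 0
!!!y = !0 = 3
!!!y -> y = 3 -> 0 = 0
This gives 0 ≠ 3.

No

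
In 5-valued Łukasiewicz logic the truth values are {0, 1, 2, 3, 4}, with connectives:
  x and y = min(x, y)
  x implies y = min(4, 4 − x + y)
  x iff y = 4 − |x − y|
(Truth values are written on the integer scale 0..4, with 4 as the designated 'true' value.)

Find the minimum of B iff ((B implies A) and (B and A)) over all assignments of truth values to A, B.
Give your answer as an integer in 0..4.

Take A = 0, B = 4:
B implies A = 4 implies 0 = 0
B and A = 4 and 0 = 0
(B implies A) and (B and A) = 0 and 0 = 0
B iff ((B implies A) and (B and A)) = 4 iff 0 = 0
No assignment yields a value below 0, so this is the minimum.

0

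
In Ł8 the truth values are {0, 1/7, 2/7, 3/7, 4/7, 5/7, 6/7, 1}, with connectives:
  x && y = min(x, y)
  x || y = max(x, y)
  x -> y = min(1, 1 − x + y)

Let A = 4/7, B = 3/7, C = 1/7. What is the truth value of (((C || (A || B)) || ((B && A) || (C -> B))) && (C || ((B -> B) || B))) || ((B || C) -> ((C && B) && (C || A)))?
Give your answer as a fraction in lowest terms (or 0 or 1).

A || B = 4/7 || 3/7 = 4/7
C || (A || B) = 1/7 || 4/7 = 4/7
B && A = 3/7 && 4/7 = 3/7
C -> B = 1/7 -> 3/7 = 1
(B && A) || (C -> B) = 3/7 || 1 = 1
(C || (A || B)) || ((B && A) || (C -> B)) = 4/7 || 1 = 1
B -> B = 3/7 -> 3/7 = 1
(B -> B) || B = 1 || 3/7 = 1
C || ((B -> B) || B) = 1/7 || 1 = 1
((C || (A || B)) || ((B && A) || (C -> B))) && (C || ((B -> B) || B)) = 1 && 1 = 1
B || C = 3/7 || 1/7 = 3/7
C && B = 1/7 && 3/7 = 1/7
C || A = 1/7 || 4/7 = 4/7
(C && B) && (C || A) = 1/7 && 4/7 = 1/7
(B || C) -> ((C && B) && (C || A)) = 3/7 -> 1/7 = 5/7
(((C || (A || B)) || ((B && A) || (C -> B))) && (C || ((B -> B) || B))) || ((B || C) -> ((C && B) && (C || A))) = 1 || 5/7 = 1

1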